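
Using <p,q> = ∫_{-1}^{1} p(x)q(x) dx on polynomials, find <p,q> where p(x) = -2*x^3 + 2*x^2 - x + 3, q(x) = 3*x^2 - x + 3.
<p,q> = 478/15

Expand the product: p(x)·q(x) = -6*x^5 + 8*x^4 - 11*x^3 + 16*x^2 - 6*x + 9.
∫_{-1}^{1} of each monomial x^k gives [2/(k+1) if k even, 0 if k odd]. Integrating term-by-term (or equivalently evaluating the antiderivative F(x) = -x^6 + 8*x^5/5 - 11*x^4/4 + 16*x^3/3 - 3*x^2 + 9*x at the endpoints):
  F(1) − F(−1) = 551/60 − (-1361/60) = 478/15.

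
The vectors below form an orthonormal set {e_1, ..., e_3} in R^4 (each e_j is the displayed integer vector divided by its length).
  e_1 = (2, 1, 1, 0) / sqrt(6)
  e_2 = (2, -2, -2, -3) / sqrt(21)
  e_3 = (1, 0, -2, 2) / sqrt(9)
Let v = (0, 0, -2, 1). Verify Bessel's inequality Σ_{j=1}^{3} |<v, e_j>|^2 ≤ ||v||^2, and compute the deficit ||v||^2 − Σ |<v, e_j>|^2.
Σ |<v, e_j>|^2 = 33/7; ||v||^2 = 5; deficit = 2/7

Write each e_j = u_j / sqrt(<u_j, u_j>) where u_j is the displayed integer vector. Then <v, e_j> = <v, u_j> / sqrt(<u_j, u_j>), so |<v, e_j>|^2 = <v, u_j>^2 / <u_j, u_j>.
Coefficients: <v, e_1> = -2/sqrt(6), <v, e_2> = 1/sqrt(21), <v, e_3> = 6/sqrt(9).
Square and sum: Σ |<v, e_j>|^2 = 33/7.
Compute ||v||^2 = v·v = 5.
Deficit = 5 − 33/7 = 2/7 ≥ 0, confirming Bessel's inequality. (The deficit equals ||v − Σ <v,e_j> e_j||^2, the squared distance from v to span{e_j}.)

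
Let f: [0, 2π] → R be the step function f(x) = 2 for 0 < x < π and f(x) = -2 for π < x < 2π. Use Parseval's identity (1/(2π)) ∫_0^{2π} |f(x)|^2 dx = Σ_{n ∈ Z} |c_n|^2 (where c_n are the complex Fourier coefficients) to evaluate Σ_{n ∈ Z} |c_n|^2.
Σ |c_n|^2 = 4

Parseval equates the L^2 energy of f (normalised by 1/(2π)) with the ℓ^2 sum of its Fourier coefficients: (1/(2π)) ∫_0^{2π} |f|^2 = Σ |c_n|^2.
Compute the left side: (1/(2π)) [∫_0^π 2^2 dx + ∫_π^{2π} (-2)^2 dx] = (1/(2π)) · (4π + 4π) = (4 + 4)/2 = 4.
So Σ_{n ∈ Z} |c_n|^2 = 4.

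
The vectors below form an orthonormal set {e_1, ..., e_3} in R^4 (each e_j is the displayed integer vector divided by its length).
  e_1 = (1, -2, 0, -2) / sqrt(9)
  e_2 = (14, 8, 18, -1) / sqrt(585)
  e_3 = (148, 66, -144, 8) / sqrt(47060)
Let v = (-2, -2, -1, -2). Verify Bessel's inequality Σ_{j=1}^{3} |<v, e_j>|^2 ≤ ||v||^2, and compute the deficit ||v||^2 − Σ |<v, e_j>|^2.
Σ |<v, e_j>|^2 = 2184/181; ||v||^2 = 13; deficit = 169/181

Write each e_j = u_j / sqrt(<u_j, u_j>) where u_j is the displayed integer vector. Then <v, e_j> = <v, u_j> / sqrt(<u_j, u_j>), so |<v, e_j>|^2 = <v, u_j>^2 / <u_j, u_j>.
Coefficients: <v, e_1> = 6/sqrt(9), <v, e_2> = -60/sqrt(585), <v, e_3> = -300/sqrt(47060).
Square and sum: Σ |<v, e_j>|^2 = 2184/181.
Compute ||v||^2 = v·v = 13.
Deficit = 13 − 2184/181 = 169/181 ≥ 0, confirming Bessel's inequality. (The deficit equals ||v − Σ <v,e_j> e_j||^2, the squared distance from v to span{e_j}.)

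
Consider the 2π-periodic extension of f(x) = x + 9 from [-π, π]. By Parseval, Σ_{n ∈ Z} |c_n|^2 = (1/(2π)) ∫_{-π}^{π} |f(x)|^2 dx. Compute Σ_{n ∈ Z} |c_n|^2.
Σ |c_n|^2 = π^2/3 + 81

Expand and integrate term by term over [-π, π]:
  ∫ (x)^2 dx = 1·(2π^3/3); ∫ 2·1·(9)·x dx = 0 (odd integrand); ∫ 9^2 dx = 81·2π.
So (1/(2π)) ∫_{-π}^{π} (x + 9)^2 dx = 1π^2/3 + 81 = π^2/3 + 81.
Parseval ⇒ Σ |c_n|^2 = π^2/3 + 81.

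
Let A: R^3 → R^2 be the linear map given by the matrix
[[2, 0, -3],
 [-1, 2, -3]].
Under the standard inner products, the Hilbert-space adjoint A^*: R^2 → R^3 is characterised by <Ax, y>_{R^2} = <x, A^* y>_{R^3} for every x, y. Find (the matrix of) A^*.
A^* = A^T =
[[2, -1],
 [0, 2],
 [-3, -3]]

For real matrices with standard dot products, the defining identity <Ax, y> = <x, A^* y> gives (Ax)^T y = x^T (A^*) y, i.e. x^T A^T y = x^T (A^*) y. Since this holds for all x, y, we must have A^* = A^T. Therefore
A^* =
[[2, -1],
 [0, 2],
 [-3, -3]].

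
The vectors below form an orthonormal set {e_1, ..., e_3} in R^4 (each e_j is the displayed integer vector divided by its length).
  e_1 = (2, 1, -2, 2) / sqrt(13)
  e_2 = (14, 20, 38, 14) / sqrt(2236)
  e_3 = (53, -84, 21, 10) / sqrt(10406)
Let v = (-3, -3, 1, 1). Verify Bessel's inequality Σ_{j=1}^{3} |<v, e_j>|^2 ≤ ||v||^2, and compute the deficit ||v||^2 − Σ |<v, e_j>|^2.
Σ |<v, e_j>|^2 = 1068/121; ||v||^2 = 20; deficit = 1352/121

Write each e_j = u_j / sqrt(<u_j, u_j>) where u_j is the displayed integer vector. Then <v, e_j> = <v, u_j> / sqrt(<u_j, u_j>), so |<v, e_j>|^2 = <v, u_j>^2 / <u_j, u_j>.
Coefficients: <v, e_1> = -9/sqrt(13), <v, e_2> = -50/sqrt(2236), <v, e_3> = 124/sqrt(10406).
Square and sum: Σ |<v, e_j>|^2 = 1068/121.
Compute ||v||^2 = v·v = 20.
Deficit = 20 − 1068/121 = 1352/121 ≥ 0, confirming Bessel's inequality. (The deficit equals ||v − Σ <v,e_j> e_j||^2, the squared distance from v to span{e_j}.)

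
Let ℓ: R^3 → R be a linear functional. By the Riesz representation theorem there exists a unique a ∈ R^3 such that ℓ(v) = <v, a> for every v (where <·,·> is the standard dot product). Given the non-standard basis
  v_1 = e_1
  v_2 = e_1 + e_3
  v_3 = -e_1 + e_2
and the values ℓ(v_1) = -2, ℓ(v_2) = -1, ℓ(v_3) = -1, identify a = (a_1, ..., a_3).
a = (-2, -3, 1)

Write a = (a_1, ..., a_3) in the standard basis. For each basis vector v_i, ℓ(v_i) = <v_i, a> is a linear equation in the a_j's. Collect the n equations into a matrix system V a = ℓ, where row i of V is v_i (expressed in the standard basis). Since V is invertible (lower-triangular with 1s on the diagonal, up to permutation), solve by back-substitution:
  V =
[[1, 0, 0],
 [1, 0, 1],
 [-1, 1, 0]]
  V a = (-2, -1, -1)
Solving gives a = (-2, -3, 1).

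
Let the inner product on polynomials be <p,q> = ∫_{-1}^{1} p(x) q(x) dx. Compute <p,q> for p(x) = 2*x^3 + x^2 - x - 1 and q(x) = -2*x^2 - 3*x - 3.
<p,q> = 62/15

Expand the product: p(x)·q(x) = -4*x^5 - 8*x^4 - 7*x^3 + 2*x^2 + 6*x + 3.
∫_{-1}^{1} of each monomial x^k gives [2/(k+1) if k even, 0 if k odd]. Integrating term-by-term (or equivalently evaluating the antiderivative F(x) = -2*x^6/3 - 8*x^5/5 - 7*x^4/4 + 2*x^3/3 + 3*x^2 + 3*x at the endpoints):
  F(1) − F(−1) = 53/20 − (-89/60) = 62/15.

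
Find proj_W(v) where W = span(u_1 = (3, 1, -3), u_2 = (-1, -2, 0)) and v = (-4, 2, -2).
proj_W(v) = (-4/7, 2/7, 6/7)

Set up U = [u_1 | ... | u_2] ∈ R^(3×2). The projector onto W = col(U) is P = U (U^T U)^(-1) U^T.
Compute U^T U =
  [19, -5]
  [-5, 5],
and U^T v = (-4, 0).
Solve U^T U · c = U^T v for the coefficients: c = (-2/7, -2/7). The projection is proj_W(v) = U c.
Check: (v - proj_W(v)) · u_1 = 0  (should be 0).
Check: (v - proj_W(v)) · u_2 = 0  (should be 0).
Result: proj_W(v) = (-4/7, 2/7, 6/7).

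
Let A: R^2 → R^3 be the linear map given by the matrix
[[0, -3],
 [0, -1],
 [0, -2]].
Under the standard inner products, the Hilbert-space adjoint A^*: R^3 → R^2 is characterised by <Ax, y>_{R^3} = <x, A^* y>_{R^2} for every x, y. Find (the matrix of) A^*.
A^* = A^T =
[[0, 0, 0],
 [-3, -1, -2]]

For real matrices with standard dot products, the defining identity <Ax, y> = <x, A^* y> gives (Ax)^T y = x^T (A^*) y, i.e. x^T A^T y = x^T (A^*) y. Since this holds for all x, y, we must have A^* = A^T. Therefore
A^* =
[[0, 0, 0],
 [-3, -1, -2]].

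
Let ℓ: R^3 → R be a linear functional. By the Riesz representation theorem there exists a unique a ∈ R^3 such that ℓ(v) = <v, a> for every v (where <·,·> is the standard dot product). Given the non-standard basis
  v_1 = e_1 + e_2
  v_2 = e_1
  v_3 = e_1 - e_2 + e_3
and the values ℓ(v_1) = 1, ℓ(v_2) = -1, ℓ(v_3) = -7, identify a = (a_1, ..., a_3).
a = (-1, 2, -4)

Write a = (a_1, ..., a_3) in the standard basis. For each basis vector v_i, ℓ(v_i) = <v_i, a> is a linear equation in the a_j's. Collect the n equations into a matrix system V a = ℓ, where row i of V is v_i (expressed in the standard basis). Since V is invertible (lower-triangular with 1s on the diagonal, up to permutation), solve by back-substitution:
  V =
[[1, 1, 0],
 [1, 0, 0],
 [1, -1, 1]]
  V a = (1, -1, -7)
Solving gives a = (-1, 2, -4).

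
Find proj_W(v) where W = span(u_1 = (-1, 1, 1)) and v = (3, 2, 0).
proj_W(v) = (1/3, -1/3, -1/3)

Set up U = [u_1 | ... | u_1] ∈ R^(3×1). The projector onto W = col(U) is P = U (U^T U)^(-1) U^T.
Compute U^T U =
  [3],
and U^T v = (-1).
Solve U^T U · c = U^T v for the coefficients: c = (-1/3). The projection is proj_W(v) = U c.
Check: (v - proj_W(v)) · u_1 = 0  (should be 0).
Result: proj_W(v) = (1/3, -1/3, -1/3).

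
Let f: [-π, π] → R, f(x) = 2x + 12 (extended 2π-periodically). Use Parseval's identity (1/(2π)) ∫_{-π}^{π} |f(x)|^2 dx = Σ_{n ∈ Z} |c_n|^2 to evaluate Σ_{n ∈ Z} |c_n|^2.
Σ |c_n|^2 = 4π^2/3 + 144

Expand and integrate term by term over [-π, π]:
  ∫ (2x)^2 dx = 4·(2π^3/3); ∫ 2·2·(12)·x dx = 0 (odd integrand); ∫ 12^2 dx = 144·2π.
So (1/(2π)) ∫_{-π}^{π} (2x + 12)^2 dx = 4π^2/3 + 144 = 4π^2/3 + 144.
Parseval ⇒ Σ |c_n|^2 = 4π^2/3 + 144.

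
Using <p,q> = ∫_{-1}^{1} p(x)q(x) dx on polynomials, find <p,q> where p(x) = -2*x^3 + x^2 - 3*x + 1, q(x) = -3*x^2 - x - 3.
<p,q> = -42/5

Expand the product: p(x)·q(x) = 6*x^5 - x^4 + 14*x^3 - 3*x^2 + 8*x - 3.
∫_{-1}^{1} of each monomial x^k gives [2/(k+1) if k even, 0 if k odd]. Integrating term-by-term (or equivalently evaluating the antiderivative F(x) = x^6 - x^5/5 + 7*x^4/2 - x^3 + 4*x^2 - 3*x at the endpoints):
  F(1) − F(−1) = 43/10 − (127/10) = -42/5.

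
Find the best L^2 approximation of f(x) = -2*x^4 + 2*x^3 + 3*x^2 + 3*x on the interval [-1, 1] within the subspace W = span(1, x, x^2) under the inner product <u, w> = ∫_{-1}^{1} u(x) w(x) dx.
g(x) = 9*x^2/7 + 21*x/5 + 6/35

The best approximation g ∈ W is the orthogonal projection of f onto W. Writing g = a_0 + a_1 x + a_2 x^2, the coefficients solve the normal equations G · a = b where
  G_{ij} = <φ_i, φ_j> and b_i = <f, φ_i>, with φ_0 = 1, φ_1 = x, φ_2 = x^2.
G =
  [2, 0, 2/3]
  [0, 2/3, 0]
  [2/3, 0, 2/5],
b = (6/5, 14/5, 22/35).
Solving gives a_0 = 6/35, a_1 = 21/5, a_2 = 9/7, so
  g(x) = 9*x^2/7 + 21*x/5 + 6/35.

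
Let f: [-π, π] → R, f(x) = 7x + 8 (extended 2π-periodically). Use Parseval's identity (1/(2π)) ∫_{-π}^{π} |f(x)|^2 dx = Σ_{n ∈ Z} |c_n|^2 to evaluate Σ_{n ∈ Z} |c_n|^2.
Σ |c_n|^2 = 49π^2/3 + 64

Expand and integrate term by term over [-π, π]:
  ∫ (7x)^2 dx = 49·(2π^3/3); ∫ 2·7·(8)·x dx = 0 (odd integrand); ∫ 8^2 dx = 64·2π.
So (1/(2π)) ∫_{-π}^{π} (7x + 8)^2 dx = 49π^2/3 + 64 = 49π^2/3 + 64.
Parseval ⇒ Σ |c_n|^2 = 49π^2/3 + 64.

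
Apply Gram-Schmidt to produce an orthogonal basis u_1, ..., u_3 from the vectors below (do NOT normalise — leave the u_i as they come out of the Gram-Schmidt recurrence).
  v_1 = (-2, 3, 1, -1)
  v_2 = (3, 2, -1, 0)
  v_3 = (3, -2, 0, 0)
Orthogonal basis:
  u_1 = (-2, 3, 1, -1)
  u_2 = (43/15, 11/5, -14/15, -1/15)
  u_3 = (112/209, -5/19, 226/209, -163/209)

Apply the Gram-Schmidt recurrence
  u_1 = v_1
  u_i = v_i − Σ_{j<i} ((v_i · u_j) / (u_j · u_j)) · u_j.

Step by step this gives:
  u_1 = (-2, 3, 1, -1)
  u_2 = (43/15, 11/5, -14/15, -1/15)
  u_3 = (112/209, -5/19, 226/209, -163/209)

Orthogonality check:
  u_2 · u_1 = 0 (should be 0)
  u_3 · u_1 = 0 (should be 0)
  u_3 · u_2 = 0 (should be 0)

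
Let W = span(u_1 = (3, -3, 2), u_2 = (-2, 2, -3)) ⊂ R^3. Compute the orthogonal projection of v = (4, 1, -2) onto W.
proj_W(v) = (3/2, -3/2, -2)

Set up U = [u_1 | ... | u_2] ∈ R^(3×2). The projector onto W = col(U) is P = U (U^T U)^(-1) U^T.
Compute U^T U =
  [22, -18]
  [-18, 17],
and U^T v = (5, 0).
Solve U^T U · c = U^T v for the coefficients: c = (17/10, 9/5). The projection is proj_W(v) = U c.
Check: (v - proj_W(v)) · u_1 = 0  (should be 0).
Check: (v - proj_W(v)) · u_2 = 0  (should be 0).
Result: proj_W(v) = (3/2, -3/2, -2).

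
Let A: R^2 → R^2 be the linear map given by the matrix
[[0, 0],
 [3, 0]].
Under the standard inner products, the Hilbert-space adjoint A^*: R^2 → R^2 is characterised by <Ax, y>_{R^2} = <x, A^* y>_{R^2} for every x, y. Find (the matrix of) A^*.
A^* = A^T =
[[0, 3],
 [0, 0]]

For real matrices with standard dot products, the defining identity <Ax, y> = <x, A^* y> gives (Ax)^T y = x^T (A^*) y, i.e. x^T A^T y = x^T (A^*) y. Since this holds for all x, y, we must have A^* = A^T. Therefore
A^* =
[[0, 3],
 [0, 0]].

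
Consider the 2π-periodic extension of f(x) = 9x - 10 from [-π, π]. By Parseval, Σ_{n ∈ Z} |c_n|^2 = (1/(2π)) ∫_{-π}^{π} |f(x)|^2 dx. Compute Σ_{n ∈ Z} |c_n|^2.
Σ |c_n|^2 = 27π^2 + 100

Expand and integrate term by term over [-π, π]:
  ∫ (9x)^2 dx = 81·(2π^3/3); ∫ 2·9·(-10)·x dx = 0 (odd integrand); ∫ (-10)^2 dx = 100·2π.
So (1/(2π)) ∫_{-π}^{π} (9x - 10)^2 dx = 81π^2/3 + 100 = 27π^2 + 100.
Parseval ⇒ Σ |c_n|^2 = 27π^2 + 100.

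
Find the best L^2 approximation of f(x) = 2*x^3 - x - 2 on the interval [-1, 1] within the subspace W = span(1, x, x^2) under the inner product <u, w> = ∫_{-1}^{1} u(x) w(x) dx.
g(x) = x/5 - 2

The best approximation g ∈ W is the orthogonal projection of f onto W. Writing g = a_0 + a_1 x + a_2 x^2, the coefficients solve the normal equations G · a = b where
  G_{ij} = <φ_i, φ_j> and b_i = <f, φ_i>, with φ_0 = 1, φ_1 = x, φ_2 = x^2.
G =
  [2, 0, 2/3]
  [0, 2/3, 0]
  [2/3, 0, 2/5],
b = (-4, 2/15, -4/3).
Solving gives a_0 = -2, a_1 = 1/5, a_2 = 0, so
  g(x) = x/5 - 2.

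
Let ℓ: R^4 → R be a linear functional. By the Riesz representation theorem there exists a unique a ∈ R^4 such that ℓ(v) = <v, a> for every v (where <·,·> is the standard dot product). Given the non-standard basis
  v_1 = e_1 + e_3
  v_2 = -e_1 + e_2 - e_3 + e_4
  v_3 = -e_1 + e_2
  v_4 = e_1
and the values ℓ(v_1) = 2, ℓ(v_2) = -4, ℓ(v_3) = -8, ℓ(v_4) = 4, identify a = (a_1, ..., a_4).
a = (4, -4, -2, 2)

Write a = (a_1, ..., a_4) in the standard basis. For each basis vector v_i, ℓ(v_i) = <v_i, a> is a linear equation in the a_j's. Collect the n equations into a matrix system V a = ℓ, where row i of V is v_i (expressed in the standard basis). Since V is invertible (lower-triangular with 1s on the diagonal, up to permutation), solve by back-substitution:
  V =
[[1, 0, 1, 0],
 [-1, 1, -1, 1],
 [-1, 1, 0, 0],
 [1, 0, 0, 0]]
  V a = (2, -4, -8, 4)
Solving gives a = (4, -4, -2, 2).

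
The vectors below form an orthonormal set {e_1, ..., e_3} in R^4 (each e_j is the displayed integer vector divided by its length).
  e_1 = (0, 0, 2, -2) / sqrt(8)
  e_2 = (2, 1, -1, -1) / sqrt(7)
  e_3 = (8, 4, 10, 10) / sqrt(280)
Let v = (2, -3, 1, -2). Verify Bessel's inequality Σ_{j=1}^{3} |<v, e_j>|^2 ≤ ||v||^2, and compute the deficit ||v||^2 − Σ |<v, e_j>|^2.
Σ |<v, e_j>|^2 = 26/5; ||v||^2 = 18; deficit = 64/5

Write each e_j = u_j / sqrt(<u_j, u_j>) where u_j is the displayed integer vector. Then <v, e_j> = <v, u_j> / sqrt(<u_j, u_j>), so |<v, e_j>|^2 = <v, u_j>^2 / <u_j, u_j>.
Coefficients: <v, e_1> = 6/sqrt(8), <v, e_2> = 2/sqrt(7), <v, e_3> = -6/sqrt(280).
Square and sum: Σ |<v, e_j>|^2 = 26/5.
Compute ||v||^2 = v·v = 18.
Deficit = 18 − 26/5 = 64/5 ≥ 0, confirming Bessel's inequality. (The deficit equals ||v − Σ <v,e_j> e_j||^2, the squared distance from v to span{e_j}.)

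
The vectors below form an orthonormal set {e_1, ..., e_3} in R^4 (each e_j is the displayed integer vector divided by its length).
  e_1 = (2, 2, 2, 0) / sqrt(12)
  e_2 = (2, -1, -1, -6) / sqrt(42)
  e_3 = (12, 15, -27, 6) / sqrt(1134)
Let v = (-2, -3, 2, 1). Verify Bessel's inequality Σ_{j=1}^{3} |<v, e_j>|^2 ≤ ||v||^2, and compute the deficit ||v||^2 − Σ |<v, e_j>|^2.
Σ |<v, e_j>|^2 = 17; ||v||^2 = 18; deficit = 1

Write each e_j = u_j / sqrt(<u_j, u_j>) where u_j is the displayed integer vector. Then <v, e_j> = <v, u_j> / sqrt(<u_j, u_j>), so |<v, e_j>|^2 = <v, u_j>^2 / <u_j, u_j>.
Coefficients: <v, e_1> = -6/sqrt(12), <v, e_2> = -9/sqrt(42), <v, e_3> = -117/sqrt(1134).
Square and sum: Σ |<v, e_j>|^2 = 17.
Compute ||v||^2 = v·v = 18.
Deficit = 18 − 17 = 1 ≥ 0, confirming Bessel's inequality. (The deficit equals ||v − Σ <v,e_j> e_j||^2, the squared distance from v to span{e_j}.)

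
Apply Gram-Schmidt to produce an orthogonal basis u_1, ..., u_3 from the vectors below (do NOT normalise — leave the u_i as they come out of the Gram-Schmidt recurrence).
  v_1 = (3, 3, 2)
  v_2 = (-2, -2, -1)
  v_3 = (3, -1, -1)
Orthogonal basis:
  u_1 = (3, 3, 2)
  u_2 = (-1/11, -1/11, 3/11)
  u_3 = (2, -2, 0)

Apply the Gram-Schmidt recurrence
  u_1 = v_1
  u_i = v_i − Σ_{j<i} ((v_i · u_j) / (u_j · u_j)) · u_j.

Step by step this gives:
  u_1 = (3, 3, 2)
  u_2 = (-1/11, -1/11, 3/11)
  u_3 = (2, -2, 0)

Orthogonality check:
  u_2 · u_1 = 0 (should be 0)
  u_3 · u_1 = 0 (should be 0)
  u_3 · u_2 = 0 (should be 0)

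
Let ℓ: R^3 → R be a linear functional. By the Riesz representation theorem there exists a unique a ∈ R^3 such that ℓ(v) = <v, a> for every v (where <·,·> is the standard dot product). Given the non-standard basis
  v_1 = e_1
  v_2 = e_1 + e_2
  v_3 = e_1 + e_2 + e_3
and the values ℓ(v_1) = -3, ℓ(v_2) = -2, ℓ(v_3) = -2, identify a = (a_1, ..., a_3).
a = (-3, 1, 0)

Write a = (a_1, ..., a_3) in the standard basis. For each basis vector v_i, ℓ(v_i) = <v_i, a> is a linear equation in the a_j's. Collect the n equations into a matrix system V a = ℓ, where row i of V is v_i (expressed in the standard basis). Since V is invertible (lower-triangular with 1s on the diagonal, up to permutation), solve by back-substitution:
  V =
[[1, 0, 0],
 [1, 1, 0],
 [1, 1, 1]]
  V a = (-3, -2, -2)
Solving gives a = (-3, 1, 0).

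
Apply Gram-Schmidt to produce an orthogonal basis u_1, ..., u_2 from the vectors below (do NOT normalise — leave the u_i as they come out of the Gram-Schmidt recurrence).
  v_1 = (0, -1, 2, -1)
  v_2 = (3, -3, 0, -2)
Orthogonal basis:
  u_1 = (0, -1, 2, -1)
  u_2 = (3, -13/6, -5/3, -7/6)

Apply the Gram-Schmidt recurrence
  u_1 = v_1
  u_i = v_i − Σ_{j<i} ((v_i · u_j) / (u_j · u_j)) · u_j.

Step by step this gives:
  u_1 = (0, -1, 2, -1)
  u_2 = (3, -13/6, -5/3, -7/6)

Orthogonality check:
  u_2 · u_1 = 0 (should be 0)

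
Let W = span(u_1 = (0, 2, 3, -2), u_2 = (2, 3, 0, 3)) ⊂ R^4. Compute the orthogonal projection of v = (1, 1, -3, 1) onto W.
proj_W(v) = (8/11, 6/187, -27/17, 402/187)

Set up U = [u_1 | ... | u_2] ∈ R^(4×2). The projector onto W = col(U) is P = U (U^T U)^(-1) U^T.
Compute U^T U =
  [17, 0]
  [0, 22],
and U^T v = (-9, 8).
Solve U^T U · c = U^T v for the coefficients: c = (-9/17, 4/11). The projection is proj_W(v) = U c.
Check: (v - proj_W(v)) · u_1 = 0  (should be 0).
Check: (v - proj_W(v)) · u_2 = 0  (should be 0).
Result: proj_W(v) = (8/11, 6/187, -27/17, 402/187).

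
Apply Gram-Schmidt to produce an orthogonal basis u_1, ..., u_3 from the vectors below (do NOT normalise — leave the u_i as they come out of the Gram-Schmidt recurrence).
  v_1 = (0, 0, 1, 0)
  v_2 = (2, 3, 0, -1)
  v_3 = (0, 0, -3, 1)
Orthogonal basis:
  u_1 = (0, 0, 1, 0)
  u_2 = (2, 3, 0, -1)
  u_3 = (1/7, 3/14, 0, 13/14)

Apply the Gram-Schmidt recurrence
  u_1 = v_1
  u_i = v_i − Σ_{j<i} ((v_i · u_j) / (u_j · u_j)) · u_j.

Step by step this gives:
  u_1 = (0, 0, 1, 0)
  u_2 = (2, 3, 0, -1)
  u_3 = (1/7, 3/14, 0, 13/14)

Orthogonality check:
  u_2 · u_1 = 0 (should be 0)
  u_3 · u_1 = 0 (should be 0)
  u_3 · u_2 = 0 (should be 0)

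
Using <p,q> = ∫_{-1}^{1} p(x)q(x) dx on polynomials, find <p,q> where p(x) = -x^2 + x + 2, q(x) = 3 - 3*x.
<p,q> = 8

Expand the product: p(x)·q(x) = 3*x^3 - 6*x^2 - 3*x + 6.
∫_{-1}^{1} of each monomial x^k gives [2/(k+1) if k even, 0 if k odd]. Integrating term-by-term (or equivalently evaluating the antiderivative F(x) = 3*x^4/4 - 2*x^3 - 3*x^2/2 + 6*x at the endpoints):
  F(1) − F(−1) = 13/4 − (-19/4) = 8.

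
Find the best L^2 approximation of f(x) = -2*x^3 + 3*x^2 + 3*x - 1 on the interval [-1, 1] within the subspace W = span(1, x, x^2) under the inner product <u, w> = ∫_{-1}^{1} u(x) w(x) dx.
g(x) = 3*x^2 + 9*x/5 - 1

The best approximation g ∈ W is the orthogonal projection of f onto W. Writing g = a_0 + a_1 x + a_2 x^2, the coefficients solve the normal equations G · a = b where
  G_{ij} = <φ_i, φ_j> and b_i = <f, φ_i>, with φ_0 = 1, φ_1 = x, φ_2 = x^2.
G =
  [2, 0, 2/3]
  [0, 2/3, 0]
  [2/3, 0, 2/5],
b = (0, 6/5, 8/15).
Solving gives a_0 = -1, a_1 = 9/5, a_2 = 3, so
  g(x) = 3*x^2 + 9*x/5 - 1.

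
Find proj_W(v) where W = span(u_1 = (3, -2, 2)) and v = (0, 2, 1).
proj_W(v) = (-6/17, 4/17, -4/17)

Set up U = [u_1 | ... | u_1] ∈ R^(3×1). The projector onto W = col(U) is P = U (U^T U)^(-1) U^T.
Compute U^T U =
  [17],
and U^T v = (-2).
Solve U^T U · c = U^T v for the coefficients: c = (-2/17). The projection is proj_W(v) = U c.
Check: (v - proj_W(v)) · u_1 = 0  (should be 0).
Result: proj_W(v) = (-6/17, 4/17, -4/17).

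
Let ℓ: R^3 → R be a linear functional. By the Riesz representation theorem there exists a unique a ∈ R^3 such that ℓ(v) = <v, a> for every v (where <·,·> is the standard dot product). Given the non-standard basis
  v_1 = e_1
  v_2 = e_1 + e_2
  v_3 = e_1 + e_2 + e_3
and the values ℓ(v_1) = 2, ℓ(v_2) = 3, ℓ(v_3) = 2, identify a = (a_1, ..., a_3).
a = (2, 1, -1)

Write a = (a_1, ..., a_3) in the standard basis. For each basis vector v_i, ℓ(v_i) = <v_i, a> is a linear equation in the a_j's. Collect the n equations into a matrix system V a = ℓ, where row i of V is v_i (expressed in the standard basis). Since V is invertible (lower-triangular with 1s on the diagonal, up to permutation), solve by back-substitution:
  V =
[[1, 0, 0],
 [1, 1, 0],
 [1, 1, 1]]
  V a = (2, 3, 2)
Solving gives a = (2, 1, -1).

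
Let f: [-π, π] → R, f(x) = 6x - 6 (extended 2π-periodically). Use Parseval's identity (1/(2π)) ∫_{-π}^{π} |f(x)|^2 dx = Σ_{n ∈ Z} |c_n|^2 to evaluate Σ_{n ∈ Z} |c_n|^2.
Σ |c_n|^2 = 12π^2 + 36

Expand and integrate term by term over [-π, π]:
  ∫ (6x)^2 dx = 36·(2π^3/3); ∫ 2·6·(-6)·x dx = 0 (odd integrand); ∫ (-6)^2 dx = 36·2π.
So (1/(2π)) ∫_{-π}^{π} (6x - 6)^2 dx = 36π^2/3 + 36 = 12π^2 + 36.
Parseval ⇒ Σ |c_n|^2 = 12π^2 + 36.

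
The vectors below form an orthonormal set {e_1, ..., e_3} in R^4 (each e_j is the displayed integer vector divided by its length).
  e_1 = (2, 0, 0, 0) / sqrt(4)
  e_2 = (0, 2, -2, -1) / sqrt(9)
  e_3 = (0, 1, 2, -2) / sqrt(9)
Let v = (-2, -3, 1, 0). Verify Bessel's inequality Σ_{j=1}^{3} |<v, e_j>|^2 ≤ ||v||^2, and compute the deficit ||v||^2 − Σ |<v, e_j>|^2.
Σ |<v, e_j>|^2 = 101/9; ||v||^2 = 14; deficit = 25/9

Write each e_j = u_j / sqrt(<u_j, u_j>) where u_j is the displayed integer vector. Then <v, e_j> = <v, u_j> / sqrt(<u_j, u_j>), so |<v, e_j>|^2 = <v, u_j>^2 / <u_j, u_j>.
Coefficients: <v, e_1> = -4/sqrt(4), <v, e_2> = -8/sqrt(9), <v, e_3> = -1/sqrt(9).
Square and sum: Σ |<v, e_j>|^2 = 101/9.
Compute ||v||^2 = v·v = 14.
Deficit = 14 − 101/9 = 25/9 ≥ 0, confirming Bessel's inequality. (The deficit equals ||v − Σ <v,e_j> e_j||^2, the squared distance from v to span{e_j}.)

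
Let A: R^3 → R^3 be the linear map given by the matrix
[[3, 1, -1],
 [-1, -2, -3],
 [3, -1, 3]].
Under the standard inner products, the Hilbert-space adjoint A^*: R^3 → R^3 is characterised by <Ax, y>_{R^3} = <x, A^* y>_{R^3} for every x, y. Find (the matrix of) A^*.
A^* = A^T =
[[3, -1, 3],
 [1, -2, -1],
 [-1, -3, 3]]

For real matrices with standard dot products, the defining identity <Ax, y> = <x, A^* y> gives (Ax)^T y = x^T (A^*) y, i.e. x^T A^T y = x^T (A^*) y. Since this holds for all x, y, we must have A^* = A^T. Therefore
A^* =
[[3, -1, 3],
 [1, -2, -1],
 [-1, -3, 3]].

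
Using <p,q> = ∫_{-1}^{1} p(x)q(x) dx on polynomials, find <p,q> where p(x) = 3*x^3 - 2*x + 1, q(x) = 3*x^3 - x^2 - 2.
<p,q> = -472/105

Expand the product: p(x)·q(x) = 9*x^6 - 3*x^5 - 6*x^4 - x^3 - x^2 + 4*x - 2.
∫_{-1}^{1} of each monomial x^k gives [2/(k+1) if k even, 0 if k odd]. Integrating term-by-term (or equivalently evaluating the antiderivative F(x) = 9*x^7/7 - x^6/2 - 6*x^5/5 - x^4/4 - x^3/3 + 2*x^2 - 2*x at the endpoints):
  F(1) − F(−1) = -419/420 − (1469/420) = -472/105.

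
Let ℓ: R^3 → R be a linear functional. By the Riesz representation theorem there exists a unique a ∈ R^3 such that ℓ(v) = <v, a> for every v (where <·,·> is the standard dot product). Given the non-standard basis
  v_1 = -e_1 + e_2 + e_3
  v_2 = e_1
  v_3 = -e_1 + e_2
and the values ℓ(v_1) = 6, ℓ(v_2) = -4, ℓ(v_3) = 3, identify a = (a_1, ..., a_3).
a = (-4, -1, 3)

Write a = (a_1, ..., a_3) in the standard basis. For each basis vector v_i, ℓ(v_i) = <v_i, a> is a linear equation in the a_j's. Collect the n equations into a matrix system V a = ℓ, where row i of V is v_i (expressed in the standard basis). Since V is invertible (lower-triangular with 1s on the diagonal, up to permutation), solve by back-substitution:
  V =
[[-1, 1, 1],
 [1, 0, 0],
 [-1, 1, 0]]
  V a = (6, -4, 3)
Solving gives a = (-4, -1, 3).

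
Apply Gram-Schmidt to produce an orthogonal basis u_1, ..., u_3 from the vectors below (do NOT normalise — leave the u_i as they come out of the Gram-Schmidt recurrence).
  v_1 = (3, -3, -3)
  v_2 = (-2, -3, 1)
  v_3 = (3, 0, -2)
Orthogonal basis:
  u_1 = (3, -3, -3)
  u_2 = (-2, -3, 1)
  u_3 = (4/21, -1/21, 5/21)

Apply the Gram-Schmidt recurrence
  u_1 = v_1
  u_i = v_i − Σ_{j<i} ((v_i · u_j) / (u_j · u_j)) · u_j.

Step by step this gives:
  u_1 = (3, -3, -3)
  u_2 = (-2, -3, 1)
  u_3 = (4/21, -1/21, 5/21)

Orthogonality check:
  u_2 · u_1 = 0 (should be 0)
  u_3 · u_1 = 0 (should be 0)
  u_3 · u_2 = 0 (should be 0)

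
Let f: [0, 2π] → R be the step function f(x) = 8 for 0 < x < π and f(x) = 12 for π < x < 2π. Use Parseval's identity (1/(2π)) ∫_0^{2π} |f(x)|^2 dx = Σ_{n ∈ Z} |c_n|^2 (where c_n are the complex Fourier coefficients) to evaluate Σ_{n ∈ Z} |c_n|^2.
Σ |c_n|^2 = 104

Parseval equates the L^2 energy of f (normalised by 1/(2π)) with the ℓ^2 sum of its Fourier coefficients: (1/(2π)) ∫_0^{2π} |f|^2 = Σ |c_n|^2.
Compute the left side: (1/(2π)) [∫_0^π 8^2 dx + ∫_π^{2π} 12^2 dx] = (1/(2π)) · (64π + 144π) = (64 + 144)/2 = 104.
So Σ_{n ∈ Z} |c_n|^2 = 104.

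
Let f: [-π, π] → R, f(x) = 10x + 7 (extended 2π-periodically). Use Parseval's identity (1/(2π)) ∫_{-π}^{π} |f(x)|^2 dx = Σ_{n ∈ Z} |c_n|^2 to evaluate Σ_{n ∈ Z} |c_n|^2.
Σ |c_n|^2 = 100π^2/3 + 49

Expand and integrate term by term over [-π, π]:
  ∫ (10x)^2 dx = 100·(2π^3/3); ∫ 2·10·(7)·x dx = 0 (odd integrand); ∫ 7^2 dx = 49·2π.
So (1/(2π)) ∫_{-π}^{π} (10x + 7)^2 dx = 100π^2/3 + 49 = 100π^2/3 + 49.
Parseval ⇒ Σ |c_n|^2 = 100π^2/3 + 49.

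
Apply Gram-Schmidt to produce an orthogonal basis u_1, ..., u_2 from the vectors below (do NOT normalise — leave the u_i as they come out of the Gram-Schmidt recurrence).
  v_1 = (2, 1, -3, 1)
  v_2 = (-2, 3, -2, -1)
Orthogonal basis:
  u_1 = (2, 1, -3, 1)
  u_2 = (-38/15, 41/15, -6/5, -19/15)

Apply the Gram-Schmidt recurrence
  u_1 = v_1
  u_i = v_i − Σ_{j<i} ((v_i · u_j) / (u_j · u_j)) · u_j.

Step by step this gives:
  u_1 = (2, 1, -3, 1)
  u_2 = (-38/15, 41/15, -6/5, -19/15)

Orthogonality check:
  u_2 · u_1 = 0 (should be 0)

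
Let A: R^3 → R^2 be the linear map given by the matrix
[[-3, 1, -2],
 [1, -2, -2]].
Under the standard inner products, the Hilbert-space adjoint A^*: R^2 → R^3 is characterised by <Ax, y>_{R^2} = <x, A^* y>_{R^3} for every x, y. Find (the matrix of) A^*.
A^* = A^T =
[[-3, 1],
 [1, -2],
 [-2, -2]]

For real matrices with standard dot products, the defining identity <Ax, y> = <x, A^* y> gives (Ax)^T y = x^T (A^*) y, i.e. x^T A^T y = x^T (A^*) y. Since this holds for all x, y, we must have A^* = A^T. Therefore
A^* =
[[-3, 1],
 [1, -2],
 [-2, -2]].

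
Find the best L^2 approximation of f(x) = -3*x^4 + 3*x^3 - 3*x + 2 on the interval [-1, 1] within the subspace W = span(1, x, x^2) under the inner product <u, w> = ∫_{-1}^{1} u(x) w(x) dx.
g(x) = -18*x^2/7 - 6*x/5 + 79/35

The best approximation g ∈ W is the orthogonal projection of f onto W. Writing g = a_0 + a_1 x + a_2 x^2, the coefficients solve the normal equations G · a = b where
  G_{ij} = <φ_i, φ_j> and b_i = <f, φ_i>, with φ_0 = 1, φ_1 = x, φ_2 = x^2.
G =
  [2, 0, 2/3]
  [0, 2/3, 0]
  [2/3, 0, 2/5],
b = (14/5, -4/5, 10/21).
Solving gives a_0 = 79/35, a_1 = -6/5, a_2 = -18/7, so
  g(x) = -18*x^2/7 - 6*x/5 + 79/35.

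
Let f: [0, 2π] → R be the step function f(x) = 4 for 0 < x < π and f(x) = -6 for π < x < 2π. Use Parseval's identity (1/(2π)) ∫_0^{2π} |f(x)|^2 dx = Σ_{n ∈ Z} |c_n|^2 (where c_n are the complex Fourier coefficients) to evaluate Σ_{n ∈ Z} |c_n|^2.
Σ |c_n|^2 = 26

Parseval equates the L^2 energy of f (normalised by 1/(2π)) with the ℓ^2 sum of its Fourier coefficients: (1/(2π)) ∫_0^{2π} |f|^2 = Σ |c_n|^2.
Compute the left side: (1/(2π)) [∫_0^π 4^2 dx + ∫_π^{2π} (-6)^2 dx] = (1/(2π)) · (16π + 36π) = (16 + 36)/2 = 26.
So Σ_{n ∈ Z} |c_n|^2 = 26.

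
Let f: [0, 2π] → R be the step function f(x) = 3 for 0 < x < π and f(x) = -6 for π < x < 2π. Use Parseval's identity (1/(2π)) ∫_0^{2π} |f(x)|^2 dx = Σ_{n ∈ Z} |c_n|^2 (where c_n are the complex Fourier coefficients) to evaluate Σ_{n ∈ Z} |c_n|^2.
Σ |c_n|^2 = 45/2

Parseval equates the L^2 energy of f (normalised by 1/(2π)) with the ℓ^2 sum of its Fourier coefficients: (1/(2π)) ∫_0^{2π} |f|^2 = Σ |c_n|^2.
Compute the left side: (1/(2π)) [∫_0^π 3^2 dx + ∫_π^{2π} (-6)^2 dx] = (1/(2π)) · (9π + 36π) = (9 + 36)/2 = 45/2.
So Σ_{n ∈ Z} |c_n|^2 = 45/2.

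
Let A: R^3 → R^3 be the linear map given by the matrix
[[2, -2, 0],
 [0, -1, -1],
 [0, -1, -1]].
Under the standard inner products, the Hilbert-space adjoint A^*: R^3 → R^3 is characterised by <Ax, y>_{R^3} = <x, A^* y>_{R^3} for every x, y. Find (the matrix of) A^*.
A^* = A^T =
[[2, 0, 0],
 [-2, -1, -1],
 [0, -1, -1]]

For real matrices with standard dot products, the defining identity <Ax, y> = <x, A^* y> gives (Ax)^T y = x^T (A^*) y, i.e. x^T A^T y = x^T (A^*) y. Since this holds for all x, y, we must have A^* = A^T. Therefore
A^* =
[[2, 0, 0],
 [-2, -1, -1],
 [0, -1, -1]].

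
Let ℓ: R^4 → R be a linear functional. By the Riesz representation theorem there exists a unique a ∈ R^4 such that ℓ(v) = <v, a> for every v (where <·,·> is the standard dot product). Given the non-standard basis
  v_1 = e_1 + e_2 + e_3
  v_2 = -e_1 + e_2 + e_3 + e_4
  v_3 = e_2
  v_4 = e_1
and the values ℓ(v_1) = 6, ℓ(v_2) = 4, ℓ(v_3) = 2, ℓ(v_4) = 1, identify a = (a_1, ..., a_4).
a = (1, 2, 3, 0)

Write a = (a_1, ..., a_4) in the standard basis. For each basis vector v_i, ℓ(v_i) = <v_i, a> is a linear equation in the a_j's. Collect the n equations into a matrix system V a = ℓ, where row i of V is v_i (expressed in the standard basis). Since V is invertible (lower-triangular with 1s on the diagonal, up to permutation), solve by back-substitution:
  V =
[[1, 1, 1, 0],
 [-1, 1, 1, 1],
 [0, 1, 0, 0],
 [1, 0, 0, 0]]
  V a = (6, 4, 2, 1)
Solving gives a = (1, 2, 3, 0).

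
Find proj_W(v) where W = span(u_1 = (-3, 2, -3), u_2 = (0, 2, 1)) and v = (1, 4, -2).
proj_W(v) = (-147/109, 340/109, -26/109)

Set up U = [u_1 | ... | u_2] ∈ R^(3×2). The projector onto W = col(U) is P = U (U^T U)^(-1) U^T.
Compute U^T U =
  [22, 1]
  [1, 5],
and U^T v = (11, 6).
Solve U^T U · c = U^T v for the coefficients: c = (49/109, 121/109). The projection is proj_W(v) = U c.
Check: (v - proj_W(v)) · u_1 = 0  (should be 0).
Check: (v - proj_W(v)) · u_2 = 0  (should be 0).
Result: proj_W(v) = (-147/109, 340/109, -26/109).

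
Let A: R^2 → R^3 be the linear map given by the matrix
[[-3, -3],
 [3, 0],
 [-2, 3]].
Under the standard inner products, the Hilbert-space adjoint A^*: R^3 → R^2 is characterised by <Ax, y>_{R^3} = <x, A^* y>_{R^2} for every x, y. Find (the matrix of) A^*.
A^* = A^T =
[[-3, 3, -2],
 [-3, 0, 3]]

For real matrices with standard dot products, the defining identity <Ax, y> = <x, A^* y> gives (Ax)^T y = x^T (A^*) y, i.e. x^T A^T y = x^T (A^*) y. Since this holds for all x, y, we must have A^* = A^T. Therefore
A^* =
[[-3, 3, -2],
 [-3, 0, 3]].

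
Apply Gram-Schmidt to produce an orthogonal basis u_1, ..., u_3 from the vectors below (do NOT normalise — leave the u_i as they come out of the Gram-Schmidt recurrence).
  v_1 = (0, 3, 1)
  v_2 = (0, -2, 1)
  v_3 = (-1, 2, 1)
Orthogonal basis:
  u_1 = (0, 3, 1)
  u_2 = (0, -1/2, 3/2)
  u_3 = (-1, 0, 0)

Apply the Gram-Schmidt recurrence
  u_1 = v_1
  u_i = v_i − Σ_{j<i} ((v_i · u_j) / (u_j · u_j)) · u_j.

Step by step this gives:
  u_1 = (0, 3, 1)
  u_2 = (0, -1/2, 3/2)
  u_3 = (-1, 0, 0)

Orthogonality check:
  u_2 · u_1 = 0 (should be 0)
  u_3 · u_1 = 0 (should be 0)
  u_3 · u_2 = 0 (should be 0)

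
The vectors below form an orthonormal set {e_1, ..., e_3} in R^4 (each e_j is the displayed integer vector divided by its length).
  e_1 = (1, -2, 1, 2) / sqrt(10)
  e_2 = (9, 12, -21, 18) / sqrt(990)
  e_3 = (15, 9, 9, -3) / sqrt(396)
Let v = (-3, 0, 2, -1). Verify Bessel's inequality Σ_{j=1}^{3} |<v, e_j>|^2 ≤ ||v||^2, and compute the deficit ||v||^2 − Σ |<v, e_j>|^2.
Σ |<v, e_j>|^2 = 10; ||v||^2 = 14; deficit = 4

Write each e_j = u_j / sqrt(<u_j, u_j>) where u_j is the displayed integer vector. Then <v, e_j> = <v, u_j> / sqrt(<u_j, u_j>), so |<v, e_j>|^2 = <v, u_j>^2 / <u_j, u_j>.
Coefficients: <v, e_1> = -3/sqrt(10), <v, e_2> = -87/sqrt(990), <v, e_3> = -24/sqrt(396).
Square and sum: Σ |<v, e_j>|^2 = 10.
Compute ||v||^2 = v·v = 14.
Deficit = 14 − 10 = 4 ≥ 0, confirming Bessel's inequality. (The deficit equals ||v − Σ <v,e_j> e_j||^2, the squared distance from v to span{e_j}.)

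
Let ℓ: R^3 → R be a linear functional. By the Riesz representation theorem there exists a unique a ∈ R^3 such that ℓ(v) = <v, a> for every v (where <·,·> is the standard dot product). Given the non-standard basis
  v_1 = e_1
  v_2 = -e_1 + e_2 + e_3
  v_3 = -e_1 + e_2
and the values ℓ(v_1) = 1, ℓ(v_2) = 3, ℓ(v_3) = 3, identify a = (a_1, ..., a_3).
a = (1, 4, 0)

Write a = (a_1, ..., a_3) in the standard basis. For each basis vector v_i, ℓ(v_i) = <v_i, a> is a linear equation in the a_j's. Collect the n equations into a matrix system V a = ℓ, where row i of V is v_i (expressed in the standard basis). Since V is invertible (lower-triangular with 1s on the diagonal, up to permutation), solve by back-substitution:
  V =
[[1, 0, 0],
 [-1, 1, 1],
 [-1, 1, 0]]
  V a = (1, 3, 3)
Solving gives a = (1, 4, 0).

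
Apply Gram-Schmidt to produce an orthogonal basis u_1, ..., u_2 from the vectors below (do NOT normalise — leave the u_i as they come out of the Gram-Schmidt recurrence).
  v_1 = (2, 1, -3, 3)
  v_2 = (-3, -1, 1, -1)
Orthogonal basis:
  u_1 = (2, 1, -3, 3)
  u_2 = (-43/23, -10/23, -16/23, 16/23)

Apply the Gram-Schmidt recurrence
  u_1 = v_1
  u_i = v_i − Σ_{j<i} ((v_i · u_j) / (u_j · u_j)) · u_j.

Step by step this gives:
  u_1 = (2, 1, -3, 3)
  u_2 = (-43/23, -10/23, -16/23, 16/23)

Orthogonality check:
  u_2 · u_1 = 0 (should be 0)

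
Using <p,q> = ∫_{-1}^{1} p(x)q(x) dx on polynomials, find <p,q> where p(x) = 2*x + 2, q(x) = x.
<p,q> = 4/3

Expand the product: p(x)·q(x) = 2*x^2 + 2*x.
∫_{-1}^{1} of each monomial x^k gives [2/(k+1) if k even, 0 if k odd]. Integrating term-by-term (or equivalently evaluating the antiderivative F(x) = 2*x^3/3 + x^2 at the endpoints):
  F(1) − F(−1) = 5/3 − (1/3) = 4/3.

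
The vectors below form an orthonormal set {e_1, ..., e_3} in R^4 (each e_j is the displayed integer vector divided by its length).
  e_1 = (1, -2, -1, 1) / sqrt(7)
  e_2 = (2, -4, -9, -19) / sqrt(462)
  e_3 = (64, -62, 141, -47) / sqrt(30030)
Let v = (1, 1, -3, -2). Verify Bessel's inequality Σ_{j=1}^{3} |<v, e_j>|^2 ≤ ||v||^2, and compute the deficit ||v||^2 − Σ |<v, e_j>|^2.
Σ |<v, e_j>|^2 = 5529/455; ||v||^2 = 15; deficit = 1296/455

Write each e_j = u_j / sqrt(<u_j, u_j>) where u_j is the displayed integer vector. Then <v, e_j> = <v, u_j> / sqrt(<u_j, u_j>), so |<v, e_j>|^2 = <v, u_j>^2 / <u_j, u_j>.
Coefficients: <v, e_1> = 0/sqrt(7), <v, e_2> = 63/sqrt(462), <v, e_3> = -327/sqrt(30030).
Square and sum: Σ |<v, e_j>|^2 = 5529/455.
Compute ||v||^2 = v·v = 15.
Deficit = 15 − 5529/455 = 1296/455 ≥ 0, confirming Bessel's inequality. (The deficit equals ||v − Σ <v,e_j> e_j||^2, the squared distance from v to span{e_j}.)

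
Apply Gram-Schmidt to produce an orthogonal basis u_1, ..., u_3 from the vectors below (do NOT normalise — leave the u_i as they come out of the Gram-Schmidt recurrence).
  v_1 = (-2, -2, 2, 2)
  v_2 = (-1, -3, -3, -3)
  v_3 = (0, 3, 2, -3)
Orthogonal basis:
  u_1 = (-2, -2, 2, 2)
  u_2 = (-3/2, -7/2, -5/2, -5/2)
  u_3 = (-13/9, 26/27, 61/27, -74/27)

Apply the Gram-Schmidt recurrence
  u_1 = v_1
  u_i = v_i − Σ_{j<i} ((v_i · u_j) / (u_j · u_j)) · u_j.

Step by step this gives:
  u_1 = (-2, -2, 2, 2)
  u_2 = (-3/2, -7/2, -5/2, -5/2)
  u_3 = (-13/9, 26/27, 61/27, -74/27)

Orthogonality check:
  u_2 · u_1 = 0 (should be 0)
  u_3 · u_1 = 0 (should be 0)
  u_3 · u_2 = 0 (should be 0)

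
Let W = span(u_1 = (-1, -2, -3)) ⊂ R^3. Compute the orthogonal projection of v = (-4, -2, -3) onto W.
proj_W(v) = (-17/14, -17/7, -51/14)

Set up U = [u_1 | ... | u_1] ∈ R^(3×1). The projector onto W = col(U) is P = U (U^T U)^(-1) U^T.
Compute U^T U =
  [14],
and U^T v = (17).
Solve U^T U · c = U^T v for the coefficients: c = (17/14). The projection is proj_W(v) = U c.
Check: (v - proj_W(v)) · u_1 = 0  (should be 0).
Result: proj_W(v) = (-17/14, -17/7, -51/14).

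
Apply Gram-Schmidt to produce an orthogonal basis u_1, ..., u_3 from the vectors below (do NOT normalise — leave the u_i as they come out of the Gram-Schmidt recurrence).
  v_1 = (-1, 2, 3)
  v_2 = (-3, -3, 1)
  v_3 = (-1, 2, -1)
Orthogonal basis:
  u_1 = (-1, 2, 3)
  u_2 = (-3, -3, 1)
  u_3 = (-198/133, 144/133, -162/133)

Apply the Gram-Schmidt recurrence
  u_1 = v_1
  u_i = v_i − Σ_{j<i} ((v_i · u_j) / (u_j · u_j)) · u_j.

Step by step this gives:
  u_1 = (-1, 2, 3)
  u_2 = (-3, -3, 1)
  u_3 = (-198/133, 144/133, -162/133)

Orthogonality check:
  u_2 · u_1 = 0 (should be 0)
  u_3 · u_1 = 0 (should be 0)
  u_3 · u_2 = 0 (should be 0)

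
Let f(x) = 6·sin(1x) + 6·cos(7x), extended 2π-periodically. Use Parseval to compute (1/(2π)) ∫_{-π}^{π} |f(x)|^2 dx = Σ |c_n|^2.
Σ |c_n|^2 = 36

Expand |f|^2 and use orthogonality of {sin(nx), cos(mx)} on [-π, π]:
  ∫_{-π}^{π} sin(nx)^2 dx = π, ∫ cos(mx)^2 dx = π, and cross terms integrate to 0.
So ∫_{-π}^{π} f(x)^2 dx = 6^2 · π + 6^2 · π = (36 + 36)π.
Divide by 2π: (36 + 36)/2 = 36.
By Parseval, this equals Σ |c_n|^2.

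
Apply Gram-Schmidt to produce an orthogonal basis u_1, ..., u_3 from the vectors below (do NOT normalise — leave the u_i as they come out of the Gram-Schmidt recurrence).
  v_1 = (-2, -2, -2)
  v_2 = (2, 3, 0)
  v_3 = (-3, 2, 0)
Orthogonal basis:
  u_1 = (-2, -2, -2)
  u_2 = (1/3, 4/3, -5/3)
  u_3 = (-39/14, 13/7, 13/14)

Apply the Gram-Schmidt recurrence
  u_1 = v_1
  u_i = v_i − Σ_{j<i} ((v_i · u_j) / (u_j · u_j)) · u_j.

Step by step this gives:
  u_1 = (-2, -2, -2)
  u_2 = (1/3, 4/3, -5/3)
  u_3 = (-39/14, 13/7, 13/14)

Orthogonality check:
  u_2 · u_1 = 0 (should be 0)
  u_3 · u_1 = 0 (should be 0)
  u_3 · u_2 = 0 (should be 0)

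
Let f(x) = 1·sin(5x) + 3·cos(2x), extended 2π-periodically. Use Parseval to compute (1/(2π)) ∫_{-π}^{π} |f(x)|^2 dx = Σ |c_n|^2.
Σ |c_n|^2 = 5

Expand |f|^2 and use orthogonality of {sin(nx), cos(mx)} on [-π, π]:
  ∫_{-π}^{π} sin(nx)^2 dx = π, ∫ cos(mx)^2 dx = π, and cross terms integrate to 0.
So ∫_{-π}^{π} f(x)^2 dx = 1^2 · π + 3^2 · π = (1 + 9)π.
Divide by 2π: (1 + 9)/2 = 5.
By Parseval, this equals Σ |c_n|^2.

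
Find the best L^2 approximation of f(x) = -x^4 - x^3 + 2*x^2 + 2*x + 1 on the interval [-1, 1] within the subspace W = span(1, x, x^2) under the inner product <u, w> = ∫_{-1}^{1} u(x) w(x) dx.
g(x) = 8*x^2/7 + 7*x/5 + 38/35

The best approximation g ∈ W is the orthogonal projection of f onto W. Writing g = a_0 + a_1 x + a_2 x^2, the coefficients solve the normal equations G · a = b where
  G_{ij} = <φ_i, φ_j> and b_i = <f, φ_i>, with φ_0 = 1, φ_1 = x, φ_2 = x^2.
G =
  [2, 0, 2/3]
  [0, 2/3, 0]
  [2/3, 0, 2/5],
b = (44/15, 14/15, 124/105).
Solving gives a_0 = 38/35, a_1 = 7/5, a_2 = 8/7, so
  g(x) = 8*x^2/7 + 7*x/5 + 38/35.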